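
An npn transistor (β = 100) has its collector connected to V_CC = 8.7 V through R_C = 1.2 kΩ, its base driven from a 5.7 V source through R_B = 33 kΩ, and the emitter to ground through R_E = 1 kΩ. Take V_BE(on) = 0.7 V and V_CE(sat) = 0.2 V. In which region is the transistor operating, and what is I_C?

active; I_C ≈ 3.7 mA

Assume active. Base-emitter loop: I_B = (V_BB − V_BE)/(R_B + (β+1)R_E) = (5.7 − 0.7)/(33 + 101×1) = 0.0373 mA.
I_C = β·I_B = 100×0.0373 = 3.73 mA.
V_CE = V_CC − I_C·R_C − I_E·R_E = 8.7 − 3.73×1.2 − 3.77×1 = 0.454 V > V_CE(sat), so the active-region assumption holds.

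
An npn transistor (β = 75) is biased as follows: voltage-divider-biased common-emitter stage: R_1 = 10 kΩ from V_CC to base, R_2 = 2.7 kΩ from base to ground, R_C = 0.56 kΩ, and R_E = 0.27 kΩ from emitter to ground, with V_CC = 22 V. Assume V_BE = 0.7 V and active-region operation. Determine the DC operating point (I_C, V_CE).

Thevenize the base divider: V_Th = V_CC·R_2/(R_1+R_2) = 22×2.7/12.7 = 4.68 V, R_Th = R_1‖R_2 = 2.13 kΩ.
Base-emitter loop: V_Th = I_B·R_Th + V_BE + (β+1)I_B·R_E, so I_B = (4.68 − 0.7) / (2.13 + 76×0.27) = 0.176 mA.
I_C = β·I_B = 75×0.176 = 13.2 mA, and I_E = (β+1)I_B = 13.3 mA.
V_CE = V_CC − I_C·R_C − I_E·R_E = 22 − 13.2×0.56 − 13.3×0.27 = 11 V.
V_CE = 11 V > 0.2 V confirms active-region operation.

I_C ≈ 13 mA, V_CE ≈ 11 V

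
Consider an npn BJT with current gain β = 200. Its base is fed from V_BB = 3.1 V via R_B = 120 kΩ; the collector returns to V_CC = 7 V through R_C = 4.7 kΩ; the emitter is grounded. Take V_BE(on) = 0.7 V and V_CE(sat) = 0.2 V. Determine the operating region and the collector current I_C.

Assume active: I_B = (3.1 − 0.7)/120 = 0.02 mA, giving I_C = β·I_B = 4 mA.
But then V_CE = 7 − 4×4.7 = -11.8 V < V_CE(sat) = 0.2 V — impossible in the active region.
So the transistor is saturated. With V_CE = 0.2 V, I_C = (V_CC − 0.2)/R_C = 6.8/4.7 = 1.45 mA.
Check: β·I_B = 4 mA > I_C = 1.45 mA, confirming saturation.

saturation; I_C ≈ 1.4 mA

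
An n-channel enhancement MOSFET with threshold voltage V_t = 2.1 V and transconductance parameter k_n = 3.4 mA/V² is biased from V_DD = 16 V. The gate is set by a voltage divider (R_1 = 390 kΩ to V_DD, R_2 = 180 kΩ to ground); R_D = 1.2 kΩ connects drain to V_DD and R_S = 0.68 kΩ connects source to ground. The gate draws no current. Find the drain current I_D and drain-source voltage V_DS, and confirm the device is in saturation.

I_D ≈ 2.5 mA, V_DS ≈ 11 V

V_G = V_DD·R_2/(R_1+R_2) = 16×180/570 = 5.05 V.
Assume saturation: I_D = (k_n/2)(V_GS − V_t)² with V_GS = V_G − I_D·R_S = 5.05 − 0.68·I_D.
Substituting gives 0.786·I_D² − 7.83·I_D + 14.8 = 0, with roots I_D = 2.54 or 7.41 mA.
The root I_D = 7.41 mA gives V_GS = 0.0118 V ≤ V_t, so take I_D = 2.54 mA.
Then V_GS = 3.32 V and V_DS = V_DD − I_D(R_D+R_S) = 16 − 2.54×1.88 = 11.2 V.
Saturation requires V_DS ≥ V_GS − V_t = 1.22 V; 11.2 ≥ 1.22 ✓.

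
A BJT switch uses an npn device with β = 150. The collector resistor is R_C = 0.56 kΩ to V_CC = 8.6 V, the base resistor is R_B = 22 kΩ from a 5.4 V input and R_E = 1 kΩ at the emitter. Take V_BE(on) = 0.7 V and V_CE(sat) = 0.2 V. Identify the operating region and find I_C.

active; I_C ≈ 4.1 mA

Assume active. Base-emitter loop: I_B = (V_BB − V_BE)/(R_B + (β+1)R_E) = (5.4 − 0.7)/(22 + 151×1) = 0.0272 mA.
I_C = β·I_B = 150×0.0272 = 4.08 mA.
V_CE = V_CC − I_C·R_C − I_E·R_E = 8.6 − 4.08×0.56 − 4.1×1 = 2.22 V > V_CE(sat), so the active-region assumption holds.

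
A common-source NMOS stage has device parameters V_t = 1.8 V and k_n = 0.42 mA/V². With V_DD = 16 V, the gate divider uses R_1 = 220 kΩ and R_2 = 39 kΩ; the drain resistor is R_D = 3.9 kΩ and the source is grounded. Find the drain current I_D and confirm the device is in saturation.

V_G = V_DD·R_2/(R_1+R_2) = 16×39/259 = 2.41 V. With the source grounded, V_GS = V_G = 2.41 V.
Assume saturation: I_D = (k_n/2)(V_GS − V_t)² = (0.42/2)×(2.41 − 1.8)² = 0.21×0.609² = 0.078 mA.
V_DS = V_DD − I_D·R_D = 16 − 0.078×3.9 = 15.7 V.
Saturation requires V_DS ≥ V_GS − V_t = 0.609 V; 15.7 ≥ 0.609 ✓.

I_D ≈ 0.078 mA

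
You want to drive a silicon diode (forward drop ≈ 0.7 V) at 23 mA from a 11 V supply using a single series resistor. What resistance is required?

The resistor drops V_S − V_D = 11 − 0.7 = 10.3 V at 23 mA.
R = 10.3 V / 23 mA = 0.448 kΩ.

R ≈ 0.45 kΩ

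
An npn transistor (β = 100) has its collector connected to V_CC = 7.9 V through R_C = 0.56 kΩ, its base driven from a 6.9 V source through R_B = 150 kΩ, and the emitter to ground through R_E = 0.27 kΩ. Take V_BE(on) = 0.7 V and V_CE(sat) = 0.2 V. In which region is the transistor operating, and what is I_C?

active; I_C ≈ 3.5 mA

Assume active. Base-emitter loop: I_B = (V_BB − V_BE)/(R_B + (β+1)R_E) = (6.9 − 0.7)/(150 + 101×0.27) = 0.035 mA.
I_C = β·I_B = 100×0.035 = 3.5 mA.
V_CE = V_CC − I_C·R_C − I_E·R_E = 7.9 − 3.5×0.56 − 3.53×0.27 = 4.99 V > V_CE(sat), so the active-region assumption holds.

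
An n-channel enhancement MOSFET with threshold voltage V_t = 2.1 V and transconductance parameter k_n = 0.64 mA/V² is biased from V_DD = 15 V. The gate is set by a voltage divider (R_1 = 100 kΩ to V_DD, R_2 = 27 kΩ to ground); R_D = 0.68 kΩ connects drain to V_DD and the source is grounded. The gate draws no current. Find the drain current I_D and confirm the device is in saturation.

I_D ≈ 0.38 mA

V_G = V_DD·R_2/(R_1+R_2) = 15×27/127 = 3.19 V. With the source grounded, V_GS = V_G = 3.19 V.
Assume saturation: I_D = (k_n/2)(V_GS − V_t)² = (0.64/2)×(3.19 − 2.1)² = 0.32×1.09² = 0.379 mA.
V_DS = V_DD − I_D·R_D = 15 − 0.379×0.68 = 14.7 V.
Saturation requires V_DS ≥ V_GS − V_t = 1.09 V; 14.7 ≥ 1.09 ✓.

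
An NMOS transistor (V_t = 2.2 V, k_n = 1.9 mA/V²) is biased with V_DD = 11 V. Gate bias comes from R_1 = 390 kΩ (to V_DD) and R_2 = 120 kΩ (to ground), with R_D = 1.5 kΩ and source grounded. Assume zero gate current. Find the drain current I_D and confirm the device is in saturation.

I_D ≈ 0.14 mA

V_G = V_DD·R_2/(R_1+R_2) = 11×120/510 = 2.59 V. With the source grounded, V_GS = V_G = 2.59 V.
Assume saturation: I_D = (k_n/2)(V_GS − V_t)² = (1.9/2)×(2.59 − 2.2)² = 0.95×0.388² = 0.143 mA.
V_DS = V_DD − I_D·R_D = 11 − 0.143×1.5 = 10.8 V.
Saturation requires V_DS ≥ V_GS − V_t = 0.388 V; 10.8 ≥ 0.388 ✓.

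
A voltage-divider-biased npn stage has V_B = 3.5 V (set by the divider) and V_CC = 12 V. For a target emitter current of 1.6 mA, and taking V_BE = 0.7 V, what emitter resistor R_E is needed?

V_E = V_B − V_BE = 3.5 − 0.7 = 2.8 V.
R_E = V_E / I_E = 2.8 / 1.6 = 1.75 kΩ.

R_E ≈ 1.7 kΩ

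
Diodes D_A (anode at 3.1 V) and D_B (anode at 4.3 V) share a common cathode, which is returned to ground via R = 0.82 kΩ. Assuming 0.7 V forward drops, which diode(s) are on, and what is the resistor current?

Assume both conduct. Then node N would need to be at both 3.1−0.7 = 2.4 V and 4.3−0.7 = 3.6 V, which is impossible.
Assume only D_B conducts: V_N = 4.3 − 0.7 = 3.6 V, so I_R = 3.6/0.82 = 4.39 mA.
Check D_A: its anode-to-cathode voltage is 3.1 − 3.6 = -0.5 V < 0.7 V, so it is off. The assumption is consistent.

Only D_B conducts; I_R ≈ 4.4 mA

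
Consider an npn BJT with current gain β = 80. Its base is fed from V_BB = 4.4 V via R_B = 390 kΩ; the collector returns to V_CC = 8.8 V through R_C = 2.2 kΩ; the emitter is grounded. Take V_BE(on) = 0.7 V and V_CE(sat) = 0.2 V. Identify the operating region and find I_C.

active; I_C ≈ 0.76 mA

Assume active. Base-emitter loop: I_B = (V_BB − V_BE)/R_B = (4.4 − 0.7)/390 = 0.00949 mA.
I_C = β·I_B = 80×0.00949 = 0.759 mA.
V_CE = V_CC − I_C·R_C = 8.8 − 0.759×2.2 = 7.13 V > V_CE(sat), so the active-region assumption holds.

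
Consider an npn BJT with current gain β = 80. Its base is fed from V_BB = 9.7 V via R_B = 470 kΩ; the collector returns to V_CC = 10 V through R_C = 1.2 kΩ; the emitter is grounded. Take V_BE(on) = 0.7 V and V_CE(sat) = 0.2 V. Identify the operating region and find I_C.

active; I_C ≈ 1.5 mA

Assume active. Base-emitter loop: I_B = (V_BB − V_BE)/R_B = (9.7 − 0.7)/470 = 0.0191 mA.
I_C = β·I_B = 80×0.0191 = 1.53 mA.
V_CE = V_CC − I_C·R_C = 10 − 1.53×1.2 = 8.16 V > V_CE(sat), so the active-region assumption holds.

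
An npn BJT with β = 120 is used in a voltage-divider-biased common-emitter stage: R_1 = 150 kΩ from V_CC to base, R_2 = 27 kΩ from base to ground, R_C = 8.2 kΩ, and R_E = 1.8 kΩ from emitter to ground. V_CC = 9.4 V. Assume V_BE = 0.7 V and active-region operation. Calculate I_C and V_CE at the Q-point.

Thevenize the base divider: V_Th = V_CC·R_2/(R_1+R_2) = 9.4×27/177 = 1.43 V, R_Th = R_1‖R_2 = 22.9 kΩ.
Base-emitter loop: V_Th = I_B·R_Th + V_BE + (β+1)I_B·R_E, so I_B = (1.43 − 0.7) / (22.9 + 121×1.8) = 0.00305 mA.
I_C = β·I_B = 120×0.00305 = 0.366 mA, and I_E = (β+1)I_B = 0.369 mA.
V_CE = V_CC − I_C·R_C − I_E·R_E = 9.4 − 0.366×8.2 − 0.369×1.8 = 5.74 V.
V_CE = 5.74 V > 0.2 V confirms active-region operation.

I_C ≈ 0.37 mA, V_CE ≈ 5.7 V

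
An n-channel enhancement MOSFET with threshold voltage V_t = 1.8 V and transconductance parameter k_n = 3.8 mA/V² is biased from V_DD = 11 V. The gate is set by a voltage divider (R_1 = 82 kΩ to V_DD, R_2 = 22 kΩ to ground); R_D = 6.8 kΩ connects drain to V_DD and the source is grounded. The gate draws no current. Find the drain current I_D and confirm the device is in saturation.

V_G = V_DD·R_2/(R_1+R_2) = 11×22/104 = 2.33 V. With the source grounded, V_GS = V_G = 2.33 V.
Assume saturation: I_D = (k_n/2)(V_GS − V_t)² = (3.8/2)×(2.33 − 1.8)² = 1.9×0.527² = 0.528 mA.
V_DS = V_DD − I_D·R_D = 11 − 0.528×6.8 = 7.41 V.
Saturation requires V_DS ≥ V_GS − V_t = 0.527 V; 7.41 ≥ 0.527 ✓.

I_D ≈ 0.53 mA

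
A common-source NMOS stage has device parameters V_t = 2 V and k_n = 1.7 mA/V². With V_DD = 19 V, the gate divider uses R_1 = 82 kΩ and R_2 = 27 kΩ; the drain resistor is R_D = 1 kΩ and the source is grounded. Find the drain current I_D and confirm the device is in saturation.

V_G = V_DD·R_2/(R_1+R_2) = 19×27/109 = 4.71 V. With the source grounded, V_GS = V_G = 4.71 V.
Assume saturation: I_D = (k_n/2)(V_GS − V_t)² = (1.7/2)×(4.71 − 2)² = 0.85×2.71² = 6.23 mA.
V_DS = V_DD − I_D·R_D = 19 − 6.23×1 = 12.8 V.
Saturation requires V_DS ≥ V_GS − V_t = 2.71 V; 12.8 ≥ 2.71 ✓.

I_D ≈ 6.2 mA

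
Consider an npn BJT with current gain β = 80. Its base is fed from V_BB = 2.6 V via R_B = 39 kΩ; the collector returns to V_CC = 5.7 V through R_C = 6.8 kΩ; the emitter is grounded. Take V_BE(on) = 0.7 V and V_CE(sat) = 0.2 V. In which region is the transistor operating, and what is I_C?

saturation; I_C ≈ 0.81 mA

Assume active: I_B = (2.6 − 0.7)/39 = 0.0487 mA, giving I_C = β·I_B = 3.9 mA.
But then V_CE = 5.7 − 3.9×6.8 = -20.8 V < V_CE(sat) = 0.2 V — impossible in the active region.
So the transistor is saturated. With V_CE = 0.2 V, I_C = (V_CC − 0.2)/R_C = 5.5/6.8 = 0.809 mA.
Check: β·I_B = 3.9 mA > I_C = 0.809 mA, confirming saturation.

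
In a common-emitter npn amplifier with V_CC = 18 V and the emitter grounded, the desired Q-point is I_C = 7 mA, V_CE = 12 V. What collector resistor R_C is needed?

Collector loop: V_CC = I_C·R_C + V_CE.
R_C = (V_CC − V_CE)/I_C = (18 − 12)/7 = 0.857 kΩ.

R_C ≈ 0.86 kΩ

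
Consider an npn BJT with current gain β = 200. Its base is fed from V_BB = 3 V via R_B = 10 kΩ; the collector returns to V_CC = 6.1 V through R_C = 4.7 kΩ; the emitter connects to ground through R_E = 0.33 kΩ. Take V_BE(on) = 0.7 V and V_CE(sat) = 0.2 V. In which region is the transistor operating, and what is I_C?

Assume active: I_B = (3 − 0.7)/(10 + 201×0.33) = 0.0301 mA, I_C = β·I_B = 6.03 mA.
Then V_CE = 6.1 − 6.03×4.7 − 6.06×0.33 = -24.2 V < 0.2 V — the active assumption fails.
Re-solve with V_CE = 0.2 V. KCL at the emitter: V_E/R_E = (V_BB−0.7−V_E)/R_B + (V_CC−0.2−V_E)/R_C, giving V_E = 0.444 V.
I_C = (V_CC − 0.2 − V_E)/R_C = (5.9 − 0.444)/4.7 = 1.16 mA.
Check: I_B = (2.3 − 0.444)/10 = 0.186 mA, and β·I_B = 37.1 mA > I_C, confirming saturation.

saturation; I_C ≈ 1.2 mA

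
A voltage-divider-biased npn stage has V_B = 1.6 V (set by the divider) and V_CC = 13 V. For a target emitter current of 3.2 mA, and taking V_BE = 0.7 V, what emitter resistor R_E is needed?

R_E ≈ 0.28 kΩ

V_E = V_B − V_BE = 1.6 − 0.7 = 0.9 V.
R_E = V_E / I_E = 0.9 / 3.2 = 0.281 kΩ.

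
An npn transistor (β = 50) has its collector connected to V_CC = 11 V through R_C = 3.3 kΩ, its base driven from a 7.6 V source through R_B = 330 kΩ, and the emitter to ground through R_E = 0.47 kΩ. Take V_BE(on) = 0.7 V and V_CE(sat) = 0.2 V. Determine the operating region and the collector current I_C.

Assume active. Base-emitter loop: I_B = (V_BB − V_BE)/(R_B + (β+1)R_E) = (7.6 − 0.7)/(330 + 51×0.47) = 0.0195 mA.
I_C = β·I_B = 50×0.0195 = 0.975 mA.
V_CE = V_CC − I_C·R_C − I_E·R_E = 11 − 0.975×3.3 − 0.994×0.47 = 7.32 V > V_CE(sat), so the active-region assumption holds.

active; I_C ≈ 0.97 mA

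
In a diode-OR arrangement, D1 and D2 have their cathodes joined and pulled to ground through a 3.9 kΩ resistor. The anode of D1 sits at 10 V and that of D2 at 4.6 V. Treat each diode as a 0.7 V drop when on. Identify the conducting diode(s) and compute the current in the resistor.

Assume both conduct. Then node N would need to be at both 10−0.7 = 9.3 V and 4.6−0.7 = 3.9 V, which is impossible.
Assume only D1 conducts: V_N = 10 − 0.7 = 9.3 V, so I_R = 9.3/3.9 = 2.38 mA.
Check D2: its anode-to-cathode voltage is 4.6 − 9.3 = -4.7 V < 0.7 V, so it is off. The assumption is consistent.

Only D1 conducts; I_R ≈ 2.4 mA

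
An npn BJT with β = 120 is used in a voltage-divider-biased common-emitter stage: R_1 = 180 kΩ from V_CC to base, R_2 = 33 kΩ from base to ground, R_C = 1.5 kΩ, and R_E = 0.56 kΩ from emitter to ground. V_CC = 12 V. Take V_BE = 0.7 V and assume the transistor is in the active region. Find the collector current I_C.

Thevenize the base divider: V_Th = V_CC·R_2/(R_1+R_2) = 12×33/213 = 1.86 V, R_Th = R_1‖R_2 = 27.9 kΩ.
Base-emitter loop: V_Th = I_B·R_Th + V_BE + (β+1)I_B·R_E, so I_B = (1.86 − 0.7) / (27.9 + 121×0.56) = 0.0121 mA.
I_C = β·I_B = 120×0.0121 = 1.45 mA, and I_E = (β+1)I_B = 1.47 mA.
V_CE = V_CC − I_C·R_C − I_E·R_E = 12 − 1.45×1.5 − 1.47×0.56 = 9 V.
V_CE = 9 V > 0.2 V confirms active-region operation.

I_C ≈ 1.5 mA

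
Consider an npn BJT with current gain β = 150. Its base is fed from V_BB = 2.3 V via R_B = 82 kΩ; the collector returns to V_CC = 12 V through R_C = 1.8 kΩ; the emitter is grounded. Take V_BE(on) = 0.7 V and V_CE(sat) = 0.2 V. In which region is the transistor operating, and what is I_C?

active; I_C ≈ 2.9 mA

Assume active. Base-emitter loop: I_B = (V_BB − V_BE)/R_B = (2.3 − 0.7)/82 = 0.0195 mA.
I_C = β·I_B = 150×0.0195 = 2.93 mA.
V_CE = V_CC − I_C·R_C = 12 − 2.93×1.8 = 6.73 V > V_CE(sat), so the active-region assumption holds.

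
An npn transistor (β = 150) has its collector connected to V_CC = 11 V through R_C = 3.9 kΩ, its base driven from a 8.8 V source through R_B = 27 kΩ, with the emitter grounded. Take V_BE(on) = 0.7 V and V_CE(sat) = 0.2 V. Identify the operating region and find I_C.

saturation; I_C ≈ 2.8 mA

Assume active: I_B = (8.8 − 0.7)/27 = 0.3 mA, giving I_C = β·I_B = 45 mA.
But then V_CE = 11 − 45×3.9 = -165 V < V_CE(sat) = 0.2 V — impossible in the active region.
So the transistor is saturated. With V_CE = 0.2 V, I_C = (V_CC − 0.2)/R_C = 10.8/3.9 = 2.77 mA.
Check: β·I_B = 45 mA > I_C = 2.77 mA, confirming saturation.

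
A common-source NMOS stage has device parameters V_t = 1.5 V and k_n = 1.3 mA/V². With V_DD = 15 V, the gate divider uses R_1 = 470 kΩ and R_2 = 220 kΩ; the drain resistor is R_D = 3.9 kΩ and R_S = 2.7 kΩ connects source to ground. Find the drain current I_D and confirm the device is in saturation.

V_G = V_DD·R_2/(R_1+R_2) = 15×220/690 = 4.78 V.
Assume saturation: I_D = (k_n/2)(V_GS − V_t)² with V_GS = V_G − I_D·R_S = 4.78 − 2.7·I_D.
Substituting gives 4.74·I_D² − 12.5·I_D + 7 = 0, with roots I_D = 0.804 or 1.84 mA.
The root I_D = 1.84 mA gives V_GS = -0.182 V ≤ V_t, so take I_D = 0.804 mA.
Then V_GS = 2.61 V and V_DS = V_DD − I_D(R_D+R_S) = 15 − 0.804×6.6 = 9.69 V.
Saturation requires V_DS ≥ V_GS − V_t = 1.11 V; 9.69 ≥ 1.11 ✓.

I_D ≈ 0.8 mA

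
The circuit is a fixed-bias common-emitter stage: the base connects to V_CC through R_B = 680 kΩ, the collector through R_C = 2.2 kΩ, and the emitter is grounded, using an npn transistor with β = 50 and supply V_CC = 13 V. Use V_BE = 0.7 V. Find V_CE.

Base loop: V_CC = I_B·R_B + V_BE, so I_B = (13 − 0.7)/680 kΩ = 0.0181 mA.
In the active region I_C = β·I_B = 50 × 0.0181 = 0.904 mA.
Collector loop: V_CE = V_CC − I_C·R_C = 13 − 0.904×2.2 = 11 V.
Since V_CE = 11 V > V_CE(sat) ≈ 0.2 V, the transistor is in the active region as assumed.

V_CE ≈ 11 V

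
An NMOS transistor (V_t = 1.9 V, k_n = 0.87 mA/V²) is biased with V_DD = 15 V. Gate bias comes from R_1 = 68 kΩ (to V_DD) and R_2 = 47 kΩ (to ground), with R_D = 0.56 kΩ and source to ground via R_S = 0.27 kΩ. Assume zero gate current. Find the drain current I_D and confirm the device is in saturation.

I_D ≈ 4.2 mA

V_G = V_DD·R_2/(R_1+R_2) = 15×47/115 = 6.13 V.
Assume saturation: I_D = (k_n/2)(V_GS − V_t)² with V_GS = V_G − I_D·R_S = 6.13 − 0.27·I_D.
Substituting gives 0.0317·I_D² − 1.99·I_D + 7.79 = 0, with roots I_D = 4.18 or 58.7 mA.
The root I_D = 58.7 mA gives V_GS = -9.72 V ≤ V_t, so take I_D = 4.18 mA.
Then V_GS = 5 V and V_DS = V_DD − I_D(R_D+R_S) = 15 − 4.18×0.83 = 11.5 V.
Saturation requires V_DS ≥ V_GS − V_t = 3.1 V; 11.5 ≥ 3.1 ✓.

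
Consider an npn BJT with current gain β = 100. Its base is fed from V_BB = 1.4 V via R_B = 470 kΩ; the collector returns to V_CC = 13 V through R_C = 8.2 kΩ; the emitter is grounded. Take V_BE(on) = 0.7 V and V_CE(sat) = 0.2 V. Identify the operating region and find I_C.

active; I_C ≈ 0.15 mA

Assume active. Base-emitter loop: I_B = (V_BB − V_BE)/R_B = (1.4 − 0.7)/470 = 0.00149 mA.
I_C = β·I_B = 100×0.00149 = 0.149 mA.
V_CE = V_CC − I_C·R_C = 13 − 0.149×8.2 = 11.8 V > V_CE(sat), so the active-region assumption holds.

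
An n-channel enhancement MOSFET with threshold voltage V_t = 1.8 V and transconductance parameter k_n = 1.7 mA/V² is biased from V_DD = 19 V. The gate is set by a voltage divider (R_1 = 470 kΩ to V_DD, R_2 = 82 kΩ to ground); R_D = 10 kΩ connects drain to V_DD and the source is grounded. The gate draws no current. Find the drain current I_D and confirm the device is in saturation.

I_D ≈ 0.89 mA

V_G = V_DD·R_2/(R_1+R_2) = 19×82/552 = 2.82 V. With the source grounded, V_GS = V_G = 2.82 V.
Assume saturation: I_D = (k_n/2)(V_GS − V_t)² = (1.7/2)×(2.82 − 1.8)² = 0.85×1.02² = 0.889 mA.
V_DS = V_DD − I_D·R_D = 19 − 0.889×10 = 10.1 V.
Saturation requires V_DS ≥ V_GS − V_t = 1.02 V; 10.1 ≥ 1.02 ✓.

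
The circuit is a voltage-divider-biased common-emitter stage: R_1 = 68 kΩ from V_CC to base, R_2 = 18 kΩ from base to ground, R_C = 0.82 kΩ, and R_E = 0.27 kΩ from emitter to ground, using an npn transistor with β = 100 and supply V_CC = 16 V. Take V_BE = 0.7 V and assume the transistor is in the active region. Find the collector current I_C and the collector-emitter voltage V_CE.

Thevenize the base divider: V_Th = V_CC·R_2/(R_1+R_2) = 16×18/86 = 3.35 V, R_Th = R_1‖R_2 = 14.2 kΩ.
Base-emitter loop: V_Th = I_B·R_Th + V_BE + (β+1)I_B·R_E, so I_B = (3.35 − 0.7) / (14.2 + 101×0.27) = 0.0638 mA.
I_C = β·I_B = 100×0.0638 = 6.38 mA, and I_E = (β+1)I_B = 6.45 mA.
V_CE = V_CC − I_C·R_C − I_E·R_E = 16 − 6.38×0.82 − 6.45×0.27 = 9.03 V.
V_CE = 9.03 V > 0.2 V confirms active-region operation.

I_C ≈ 6.4 mA, V_CE ≈ 9 V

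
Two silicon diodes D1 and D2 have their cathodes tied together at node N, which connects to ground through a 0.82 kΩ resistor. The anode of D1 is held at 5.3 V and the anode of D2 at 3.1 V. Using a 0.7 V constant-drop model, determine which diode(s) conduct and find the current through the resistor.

Only D1 conducts; I_R ≈ 5.6 mA

Assume both conduct. Then node N would need to be at both 5.3−0.7 = 4.6 V and 3.1−0.7 = 2.4 V, which is impossible.
Assume only D1 conducts: V_N = 5.3 − 0.7 = 4.6 V, so I_R = 4.6/0.82 = 5.61 mA.
Check D2: its anode-to-cathode voltage is 3.1 − 4.6 = -1.5 V < 0.7 V, so it is off. The assumption is consistent.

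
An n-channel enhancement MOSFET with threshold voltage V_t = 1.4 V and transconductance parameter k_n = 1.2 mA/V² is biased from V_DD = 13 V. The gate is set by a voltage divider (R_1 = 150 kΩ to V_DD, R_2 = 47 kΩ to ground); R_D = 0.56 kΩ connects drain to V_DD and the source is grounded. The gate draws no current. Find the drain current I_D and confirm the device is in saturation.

V_G = V_DD·R_2/(R_1+R_2) = 13×47/197 = 3.1 V. With the source grounded, V_GS = V_G = 3.1 V.
Assume saturation: I_D = (k_n/2)(V_GS − V_t)² = (1.2/2)×(3.1 − 1.4)² = 0.6×1.7² = 1.74 mA.
V_DS = V_DD − I_D·R_D = 13 − 1.74×0.56 = 12 V.
Saturation requires V_DS ≥ V_GS − V_t = 1.7 V; 12 ≥ 1.7 ✓.

I_D ≈ 1.7 mA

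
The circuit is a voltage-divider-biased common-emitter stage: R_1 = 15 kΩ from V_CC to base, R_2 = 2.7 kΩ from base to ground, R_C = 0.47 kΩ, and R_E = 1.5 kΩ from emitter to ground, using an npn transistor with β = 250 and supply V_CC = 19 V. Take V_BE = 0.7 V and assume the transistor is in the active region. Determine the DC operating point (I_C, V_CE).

I_C ≈ 1.5 mA, V_CE ≈ 16 V

Thevenize the base divider: V_Th = V_CC·R_2/(R_1+R_2) = 19×2.7/17.7 = 2.9 V, R_Th = R_1‖R_2 = 2.29 kΩ.
Base-emitter loop: V_Th = I_B·R_Th + V_BE + (β+1)I_B·R_E, so I_B = (2.9 − 0.7) / (2.29 + 251×1.5) = 0.0058 mA.
I_C = β·I_B = 250×0.0058 = 1.45 mA, and I_E = (β+1)I_B = 1.46 mA.
V_CE = V_CC − I_C·R_C − I_E·R_E = 19 − 1.45×0.47 − 1.46×1.5 = 16.1 V.
V_CE = 16.1 V > 0.2 V confirms active-region operation.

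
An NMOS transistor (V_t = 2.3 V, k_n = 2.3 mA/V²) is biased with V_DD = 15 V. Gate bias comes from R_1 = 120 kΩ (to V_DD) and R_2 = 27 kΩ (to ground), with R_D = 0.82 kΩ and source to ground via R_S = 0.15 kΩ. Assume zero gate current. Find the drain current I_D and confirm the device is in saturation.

I_D ≈ 0.21 mA

V_G = V_DD·R_2/(R_1+R_2) = 15×27/147 = 2.76 V.
Assume saturation: I_D = (k_n/2)(V_GS − V_t)² with V_GS = V_G − I_D·R_S = 2.76 − 0.15·I_D.
Substituting gives 0.0259·I_D² − 1.16·I_D + 0.238 = 0, with roots I_D = 0.207 or 44.5 mA.
The root I_D = 44.5 mA gives V_GS = -3.92 V ≤ V_t, so take I_D = 0.207 mA.
Then V_GS = 2.72 V and V_DS = V_DD − I_D(R_D+R_S) = 15 − 0.207×0.97 = 14.8 V.
Saturation requires V_DS ≥ V_GS − V_t = 0.424 V; 14.8 ≥ 0.424 ✓.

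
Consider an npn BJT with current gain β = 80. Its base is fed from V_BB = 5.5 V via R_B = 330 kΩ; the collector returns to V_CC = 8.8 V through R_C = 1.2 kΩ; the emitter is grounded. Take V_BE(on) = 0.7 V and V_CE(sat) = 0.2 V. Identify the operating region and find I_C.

Assume active. Base-emitter loop: I_B = (V_BB − V_BE)/R_B = (5.5 − 0.7)/330 = 0.0145 mA.
I_C = β·I_B = 80×0.0145 = 1.16 mA.
V_CE = V_CC − I_C·R_C = 8.8 − 1.16×1.2 = 7.4 V > V_CE(sat), so the active-region assumption holds.

active; I_C ≈ 1.2 mA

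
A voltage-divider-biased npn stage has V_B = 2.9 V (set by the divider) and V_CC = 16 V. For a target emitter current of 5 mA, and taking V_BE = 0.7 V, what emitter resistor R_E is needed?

V_E = V_B − V_BE = 2.9 − 0.7 = 2.2 V.
R_E = V_E / I_E = 2.2 / 5 = 0.44 kΩ.

R_E ≈ 0.44 kΩ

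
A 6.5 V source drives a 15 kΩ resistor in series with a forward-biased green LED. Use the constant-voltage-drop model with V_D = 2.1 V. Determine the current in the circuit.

I ≈ 0.29 mA

KVL around the loop: 6.5 = V_D + I·R = 2.1 + I × 15 kΩ.
So I = (6.5 − 2.1) / 15 kΩ = 4.4 / 15 = 0.293 mA.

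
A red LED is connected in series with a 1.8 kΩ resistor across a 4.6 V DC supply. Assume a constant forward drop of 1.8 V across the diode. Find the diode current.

KVL around the loop: 4.6 = V_D + I·R = 1.8 + I × 1.8 kΩ.
So I = (4.6 − 1.8) / 1.8 kΩ = 2.8 / 1.8 = 1.56 mA.

I ≈ 1.6 mA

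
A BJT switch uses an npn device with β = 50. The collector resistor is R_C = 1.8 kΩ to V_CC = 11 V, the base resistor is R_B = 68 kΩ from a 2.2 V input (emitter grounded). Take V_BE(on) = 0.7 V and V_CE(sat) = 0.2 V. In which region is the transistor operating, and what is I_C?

Assume active. Base-emitter loop: I_B = (V_BB − V_BE)/R_B = (2.2 − 0.7)/68 = 0.0221 mA.
I_C = β·I_B = 50×0.0221 = 1.1 mA.
V_CE = V_CC − I_C·R_C = 11 − 1.1×1.8 = 9.01 V > V_CE(sat), so the active-region assumption holds.

active; I_C ≈ 1.1 mA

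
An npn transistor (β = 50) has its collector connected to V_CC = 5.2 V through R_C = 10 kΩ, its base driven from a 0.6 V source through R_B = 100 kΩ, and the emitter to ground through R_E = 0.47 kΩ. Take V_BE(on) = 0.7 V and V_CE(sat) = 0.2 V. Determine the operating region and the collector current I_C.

V_BB = 0.6 V ≤ V_BE(on) = 0.7 V, so the base-emitter junction is not forward biased.
The transistor is in cutoff: I_B = I_C = 0.

cutoff; I_C ≈ 0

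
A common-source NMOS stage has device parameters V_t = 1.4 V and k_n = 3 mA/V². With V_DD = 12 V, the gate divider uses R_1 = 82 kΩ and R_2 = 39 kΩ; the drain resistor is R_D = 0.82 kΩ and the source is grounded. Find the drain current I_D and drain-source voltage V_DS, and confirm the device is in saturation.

I_D ≈ 9.1 mA, V_DS ≈ 4.5 V

V_G = V_DD·R_2/(R_1+R_2) = 12×39/121 = 3.87 V. With the source grounded, V_GS = V_G = 3.87 V.
Assume saturation: I_D = (k_n/2)(V_GS − V_t)² = (3/2)×(3.87 − 1.4)² = 1.5×2.47² = 9.13 mA.
V_DS = V_DD − I_D·R_D = 12 − 9.13×0.82 = 4.51 V.
Saturation requires V_DS ≥ V_GS − V_t = 2.47 V; 4.51 ≥ 2.47 ✓.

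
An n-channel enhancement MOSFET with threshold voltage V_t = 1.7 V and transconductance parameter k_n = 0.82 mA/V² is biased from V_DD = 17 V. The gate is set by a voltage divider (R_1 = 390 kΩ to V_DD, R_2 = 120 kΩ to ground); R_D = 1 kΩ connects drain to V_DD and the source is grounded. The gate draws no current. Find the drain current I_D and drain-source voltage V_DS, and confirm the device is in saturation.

I_D ≈ 2.2 mA, V_DS ≈ 15 V

V_G = V_DD·R_2/(R_1+R_2) = 17×120/510 = 4 V. With the source grounded, V_GS = V_G = 4 V.
Assume saturation: I_D = (k_n/2)(V_GS − V_t)² = (0.82/2)×(4 − 1.7)² = 0.41×2.3² = 2.17 mA.
V_DS = V_DD − I_D·R_D = 17 − 2.17×1 = 14.8 V.
Saturation requires V_DS ≥ V_GS − V_t = 2.3 V; 14.8 ≥ 2.3 ✓.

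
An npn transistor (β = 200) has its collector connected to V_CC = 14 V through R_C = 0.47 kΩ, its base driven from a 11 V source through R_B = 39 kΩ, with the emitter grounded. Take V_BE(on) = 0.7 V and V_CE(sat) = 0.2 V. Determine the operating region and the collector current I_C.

saturation; I_C ≈ 29 mA

Assume active: I_B = (11 − 0.7)/39 = 0.264 mA, giving I_C = β·I_B = 52.8 mA.
But then V_CE = 14 − 52.8×0.47 = -10.8 V < V_CE(sat) = 0.2 V — impossible in the active region.
So the transistor is saturated. With V_CE = 0.2 V, I_C = (V_CC − 0.2)/R_C = 13.8/0.47 = 29.4 mA.
Check: β·I_B = 52.8 mA > I_C = 29.4 mA, confirming saturation.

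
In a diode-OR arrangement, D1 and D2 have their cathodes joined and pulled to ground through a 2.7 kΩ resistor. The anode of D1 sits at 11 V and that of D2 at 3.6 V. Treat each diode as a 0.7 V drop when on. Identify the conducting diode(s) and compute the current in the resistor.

Assume both conduct. Then node N would need to be at both 11−0.7 = 10.3 V and 3.6−0.7 = 2.9 V, which is impossible.
Assume only D1 conducts: V_N = 11 − 0.7 = 10.3 V, so I_R = 10.3/2.7 = 3.81 mA.
Check D2: its anode-to-cathode voltage is 3.6 − 10.3 = -6.7 V < 0.7 V, so it is off. The assumption is consistent.

Only D1 conducts; I_R ≈ 3.8 mA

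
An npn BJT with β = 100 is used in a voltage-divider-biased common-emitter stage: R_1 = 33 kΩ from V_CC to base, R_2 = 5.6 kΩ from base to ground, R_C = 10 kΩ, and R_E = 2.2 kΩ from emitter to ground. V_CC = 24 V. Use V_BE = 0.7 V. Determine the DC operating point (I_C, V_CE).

I_C ≈ 1.2 mA, V_CE ≈ 9 V

Thevenize the base divider: V_Th = V_CC·R_2/(R_1+R_2) = 24×5.6/38.6 = 3.48 V, R_Th = R_1‖R_2 = 4.79 kΩ.
Base-emitter loop: V_Th = I_B·R_Th + V_BE + (β+1)I_B·R_E, so I_B = (3.48 − 0.7) / (4.79 + 101×2.2) = 0.0123 mA.
I_C = β·I_B = 100×0.0123 = 1.23 mA, and I_E = (β+1)I_B = 1.24 mA.
V_CE = V_CC − I_C·R_C − I_E·R_E = 24 − 1.23×10 − 1.24×2.2 = 9.02 V.
V_CE = 9.02 V > 0.2 V confirms active-region operation.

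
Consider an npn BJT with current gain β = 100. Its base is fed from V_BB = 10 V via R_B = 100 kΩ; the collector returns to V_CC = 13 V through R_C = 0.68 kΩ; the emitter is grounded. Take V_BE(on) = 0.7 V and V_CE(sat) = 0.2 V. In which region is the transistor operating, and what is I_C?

Assume active. Base-emitter loop: I_B = (V_BB − V_BE)/R_B = (10 − 0.7)/100 = 0.093 mA.
I_C = β·I_B = 100×0.093 = 9.3 mA.
V_CE = V_CC − I_C·R_C = 13 − 9.3×0.68 = 6.68 V > V_CE(sat), so the active-region assumption holds.

active; I_C ≈ 9.3 mA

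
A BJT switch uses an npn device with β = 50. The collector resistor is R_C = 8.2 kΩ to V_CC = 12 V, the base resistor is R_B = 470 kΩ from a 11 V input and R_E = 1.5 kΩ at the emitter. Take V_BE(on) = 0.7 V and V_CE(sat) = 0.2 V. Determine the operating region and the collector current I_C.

active; I_C ≈ 0.94 mA

Assume active. Base-emitter loop: I_B = (V_BB − V_BE)/(R_B + (β+1)R_E) = (11 − 0.7)/(470 + 51×1.5) = 0.0188 mA.
I_C = β·I_B = 50×0.0188 = 0.942 mA.
V_CE = V_CC − I_C·R_C − I_E·R_E = 12 − 0.942×8.2 − 0.961×1.5 = 2.83 V > V_CE(sat), so the active-region assumption holds.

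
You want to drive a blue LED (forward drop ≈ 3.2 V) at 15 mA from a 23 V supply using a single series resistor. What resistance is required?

R ≈ 1.3 kΩ

The resistor drops V_S − V_D = 23 − 3.2 = 19.8 V at 15 mA.
R = 19.8 V / 15 mA = 1.32 kΩ.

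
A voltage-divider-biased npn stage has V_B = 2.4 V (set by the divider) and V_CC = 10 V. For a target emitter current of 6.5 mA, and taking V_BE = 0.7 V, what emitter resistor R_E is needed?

R_E ≈ 0.26 kΩ

V_E = V_B − V_BE = 2.4 − 0.7 = 1.7 V.
R_E = V_E / I_E = 1.7 / 6.5 = 0.262 kΩ.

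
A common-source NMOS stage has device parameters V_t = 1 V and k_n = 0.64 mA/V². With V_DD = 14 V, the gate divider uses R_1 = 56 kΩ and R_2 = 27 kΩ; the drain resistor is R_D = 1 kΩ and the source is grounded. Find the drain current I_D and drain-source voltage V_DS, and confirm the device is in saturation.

V_G = V_DD·R_2/(R_1+R_2) = 14×27/83 = 4.55 V. With the source grounded, V_GS = V_G = 4.55 V.
Assume saturation: I_D = (k_n/2)(V_GS − V_t)² = (0.64/2)×(4.55 − 1)² = 0.32×3.55² = 4.04 mA.
V_DS = V_DD − I_D·R_D = 14 − 4.04×1 = 9.96 V.
Saturation requires V_DS ≥ V_GS − V_t = 3.55 V; 9.96 ≥ 3.55 ✓.

I_D ≈ 4 mA, V_DS ≈ 10 V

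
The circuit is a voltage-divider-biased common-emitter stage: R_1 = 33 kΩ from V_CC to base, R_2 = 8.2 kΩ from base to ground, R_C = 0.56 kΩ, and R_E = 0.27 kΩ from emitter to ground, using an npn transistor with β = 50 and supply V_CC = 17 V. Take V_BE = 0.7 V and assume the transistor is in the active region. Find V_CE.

Thevenize the base divider: V_Th = V_CC·R_2/(R_1+R_2) = 17×8.2/41.2 = 3.38 V, R_Th = R_1‖R_2 = 6.57 kΩ.
Base-emitter loop: V_Th = I_B·R_Th + V_BE + (β+1)I_B·R_E, so I_B = (3.38 − 0.7) / (6.57 + 51×0.27) = 0.132 mA.
I_C = β·I_B = 50×0.132 = 6.6 mA, and I_E = (β+1)I_B = 6.73 mA.
V_CE = V_CC − I_C·R_C − I_E·R_E = 17 − 6.6×0.56 − 6.73×0.27 = 11.5 V.
V_CE = 11.5 V > 0.2 V confirms active-region operation.

V_CE ≈ 11 V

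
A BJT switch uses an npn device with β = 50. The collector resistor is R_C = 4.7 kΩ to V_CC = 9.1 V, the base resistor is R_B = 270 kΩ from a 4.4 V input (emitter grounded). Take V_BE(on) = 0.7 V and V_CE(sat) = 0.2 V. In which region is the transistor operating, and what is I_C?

Assume active. Base-emitter loop: I_B = (V_BB − V_BE)/R_B = (4.4 − 0.7)/270 = 0.0137 mA.
I_C = β·I_B = 50×0.0137 = 0.685 mA.
V_CE = V_CC − I_C·R_C = 9.1 − 0.685×4.7 = 5.88 V > V_CE(sat), so the active-region assumption holds.

active; I_C ≈ 0.69 mA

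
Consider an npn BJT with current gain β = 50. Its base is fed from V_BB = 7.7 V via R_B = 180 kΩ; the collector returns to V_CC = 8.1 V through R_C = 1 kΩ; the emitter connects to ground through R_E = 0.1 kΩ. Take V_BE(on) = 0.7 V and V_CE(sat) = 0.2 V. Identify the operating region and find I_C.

active; I_C ≈ 1.9 mA

Assume active. Base-emitter loop: I_B = (V_BB − V_BE)/(R_B + (β+1)R_E) = (7.7 − 0.7)/(180 + 51×0.1) = 0.0378 mA.
I_C = β·I_B = 50×0.0378 = 1.89 mA.
V_CE = V_CC − I_C·R_C − I_E·R_E = 8.1 − 1.89×1 − 1.93×0.1 = 6.02 V > V_CE(sat), so the active-region assumption holds.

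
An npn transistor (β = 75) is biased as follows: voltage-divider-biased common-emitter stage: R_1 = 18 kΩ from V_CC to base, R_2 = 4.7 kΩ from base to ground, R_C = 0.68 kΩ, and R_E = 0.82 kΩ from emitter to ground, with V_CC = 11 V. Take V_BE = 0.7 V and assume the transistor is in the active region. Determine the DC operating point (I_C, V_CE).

I_C ≈ 1.8 mA, V_CE ≈ 8.3 V

Thevenize the base divider: V_Th = V_CC·R_2/(R_1+R_2) = 11×4.7/22.7 = 2.28 V, R_Th = R_1‖R_2 = 3.73 kΩ.
Base-emitter loop: V_Th = I_B·R_Th + V_BE + (β+1)I_B·R_E, so I_B = (2.28 − 0.7) / (3.73 + 76×0.82) = 0.0239 mA.
I_C = β·I_B = 75×0.0239 = 1.79 mA, and I_E = (β+1)I_B = 1.82 mA.
V_CE = V_CC − I_C·R_C − I_E·R_E = 11 − 1.79×0.68 − 1.82×0.82 = 8.29 V.
V_CE = 8.29 V > 0.2 V confirms active-region operation.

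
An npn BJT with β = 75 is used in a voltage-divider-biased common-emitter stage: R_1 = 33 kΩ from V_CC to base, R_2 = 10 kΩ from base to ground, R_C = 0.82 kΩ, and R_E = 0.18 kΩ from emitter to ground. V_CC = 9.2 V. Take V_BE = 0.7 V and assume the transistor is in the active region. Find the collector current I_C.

Thevenize the base divider: V_Th = V_CC·R_2/(R_1+R_2) = 9.2×10/43 = 2.14 V, R_Th = R_1‖R_2 = 7.67 kΩ.
Base-emitter loop: V_Th = I_B·R_Th + V_BE + (β+1)I_B·R_E, so I_B = (2.14 − 0.7) / (7.67 + 76×0.18) = 0.0674 mA.
I_C = β·I_B = 75×0.0674 = 5.06 mA, and I_E = (β+1)I_B = 5.12 mA.
V_CE = V_CC − I_C·R_C − I_E·R_E = 9.2 − 5.06×0.82 − 5.12×0.18 = 4.13 V.
V_CE = 4.13 V > 0.2 V confirms active-region operation.

I_C ≈ 5.1 mA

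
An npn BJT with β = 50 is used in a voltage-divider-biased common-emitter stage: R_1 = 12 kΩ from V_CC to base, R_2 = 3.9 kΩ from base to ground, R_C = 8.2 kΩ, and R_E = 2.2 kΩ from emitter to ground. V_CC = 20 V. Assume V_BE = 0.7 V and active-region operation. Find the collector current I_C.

Thevenize the base divider: V_Th = V_CC·R_2/(R_1+R_2) = 20×3.9/15.9 = 4.91 V, R_Th = R_1‖R_2 = 2.94 kΩ.
Base-emitter loop: V_Th = I_B·R_Th + V_BE + (β+1)I_B·R_E, so I_B = (4.91 − 0.7) / (2.94 + 51×2.2) = 0.0365 mA.
I_C = β·I_B = 50×0.0365 = 1.83 mA, and I_E = (β+1)I_B = 1.86 mA.
V_CE = V_CC − I_C·R_C − I_E·R_E = 20 − 1.83×8.2 − 1.86×2.2 = 0.926 V.
V_CE = 0.926 V > 0.2 V confirms active-region operation.

I_C ≈ 1.8 mA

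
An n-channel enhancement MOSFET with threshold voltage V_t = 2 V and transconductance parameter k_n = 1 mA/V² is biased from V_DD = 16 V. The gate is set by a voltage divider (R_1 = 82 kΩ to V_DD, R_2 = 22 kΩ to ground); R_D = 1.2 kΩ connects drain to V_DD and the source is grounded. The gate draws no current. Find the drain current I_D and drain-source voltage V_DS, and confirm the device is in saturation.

V_G = V_DD·R_2/(R_1+R_2) = 16×22/104 = 3.38 V. With the source grounded, V_GS = V_G = 3.38 V.
Assume saturation: I_D = (k_n/2)(V_GS − V_t)² = (1/2)×(3.38 − 2)² = 0.5×1.38² = 0.959 mA.
V_DS = V_DD − I_D·R_D = 16 − 0.959×1.2 = 14.8 V.
Saturation requires V_DS ≥ V_GS − V_t = 1.38 V; 14.8 ≥ 1.38 ✓.

I_D ≈ 0.96 mA, V_DS ≈ 15 V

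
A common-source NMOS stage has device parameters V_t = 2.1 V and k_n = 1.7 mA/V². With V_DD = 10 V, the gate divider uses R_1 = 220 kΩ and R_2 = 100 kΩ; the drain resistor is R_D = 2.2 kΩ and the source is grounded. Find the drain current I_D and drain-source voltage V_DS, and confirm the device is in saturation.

I_D ≈ 0.89 mA, V_DS ≈ 8 V

V_G = V_DD·R_2/(R_1+R_2) = 10×100/320 = 3.12 V. With the source grounded, V_GS = V_G = 3.12 V.
Assume saturation: I_D = (k_n/2)(V_GS − V_t)² = (1.7/2)×(3.12 − 2.1)² = 0.85×1.02² = 0.893 mA.
V_DS = V_DD − I_D·R_D = 10 − 0.893×2.2 = 8.04 V.
Saturation requires V_DS ≥ V_GS − V_t = 1.02 V; 8.04 ≥ 1.02 ✓.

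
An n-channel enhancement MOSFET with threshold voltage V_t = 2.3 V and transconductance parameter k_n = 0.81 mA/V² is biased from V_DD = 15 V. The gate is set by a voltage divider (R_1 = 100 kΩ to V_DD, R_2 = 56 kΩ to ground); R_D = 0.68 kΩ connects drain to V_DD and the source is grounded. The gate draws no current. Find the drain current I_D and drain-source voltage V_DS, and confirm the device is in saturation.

I_D ≈ 3.9 mA, V_DS ≈ 12 V

V_G = V_DD·R_2/(R_1+R_2) = 15×56/156 = 5.38 V. With the source grounded, V_GS = V_G = 5.38 V.
Assume saturation: I_D = (k_n/2)(V_GS − V_t)² = (0.81/2)×(5.38 − 2.3)² = 0.405×3.08² = 3.85 mA.
V_DS = V_DD − I_D·R_D = 15 − 3.85×0.68 = 12.4 V.
Saturation requires V_DS ≥ V_GS − V_t = 3.08 V; 12.4 ≥ 3.08 ✓.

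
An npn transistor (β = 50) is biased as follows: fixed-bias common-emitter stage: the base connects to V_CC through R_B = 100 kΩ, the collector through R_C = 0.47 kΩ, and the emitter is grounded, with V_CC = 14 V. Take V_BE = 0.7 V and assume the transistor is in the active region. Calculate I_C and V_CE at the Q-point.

I_C ≈ 6.7 mA, V_CE ≈ 11 V

Base loop: V_CC = I_B·R_B + V_BE, so I_B = (14 − 0.7)/100 kΩ = 0.133 mA.
In the active region I_C = β·I_B = 50 × 0.133 = 6.65 mA.
Collector loop: V_CE = V_CC − I_C·R_C = 14 − 6.65×0.47 = 10.9 V.
Since V_CE = 10.9 V > V_CE(sat) ≈ 0.2 V, the transistor is in the active region as assumed.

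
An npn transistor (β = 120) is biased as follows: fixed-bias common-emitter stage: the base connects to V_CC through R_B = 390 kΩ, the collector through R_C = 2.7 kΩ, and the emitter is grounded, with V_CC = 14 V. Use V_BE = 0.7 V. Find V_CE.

Base loop: V_CC = I_B·R_B + V_BE, so I_B = (14 − 0.7)/390 kΩ = 0.0341 mA.
In the active region I_C = β·I_B = 120 × 0.0341 = 4.09 mA.
Collector loop: V_CE = V_CC − I_C·R_C = 14 − 4.09×2.7 = 2.95 V.
Since V_CE = 2.95 V > V_CE(sat) ≈ 0.2 V, the transistor is in the active region as assumed.

V_CE ≈ 3 V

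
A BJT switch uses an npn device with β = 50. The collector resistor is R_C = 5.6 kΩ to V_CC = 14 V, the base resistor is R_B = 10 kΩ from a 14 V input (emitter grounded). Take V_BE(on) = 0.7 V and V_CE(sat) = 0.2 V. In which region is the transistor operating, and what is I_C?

saturation; I_C ≈ 2.5 mA

Assume active: I_B = (14 − 0.7)/10 = 1.33 mA, giving I_C = β·I_B = 66.5 mA.
But then V_CE = 14 − 66.5×5.6 = -358 V < V_CE(sat) = 0.2 V — impossible in the active region.
So the transistor is saturated. With V_CE = 0.2 V, I_C = (V_CC − 0.2)/R_C = 13.8/5.6 = 2.46 mA.
Check: β·I_B = 66.5 mA > I_C = 2.46 mA, confirming saturation.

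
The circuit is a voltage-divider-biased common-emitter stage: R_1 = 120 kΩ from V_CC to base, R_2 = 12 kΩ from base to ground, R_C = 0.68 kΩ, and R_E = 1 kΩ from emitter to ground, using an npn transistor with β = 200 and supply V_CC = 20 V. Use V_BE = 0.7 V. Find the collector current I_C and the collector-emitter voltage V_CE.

I_C ≈ 1.1 mA, V_CE ≈ 18 V

Thevenize the base divider: V_Th = V_CC·R_2/(R_1+R_2) = 20×12/132 = 1.82 V, R_Th = R_1‖R_2 = 10.9 kΩ.
Base-emitter loop: V_Th = I_B·R_Th + V_BE + (β+1)I_B·R_E, so I_B = (1.82 − 0.7) / (10.9 + 201×1) = 0.00528 mA.
I_C = β·I_B = 200×0.00528 = 1.06 mA, and I_E = (β+1)I_B = 1.06 mA.
V_CE = V_CC − I_C·R_C − I_E·R_E = 20 − 1.06×0.68 − 1.06×1 = 18.2 V.
V_CE = 18.2 V > 0.2 V confirms active-region operation.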